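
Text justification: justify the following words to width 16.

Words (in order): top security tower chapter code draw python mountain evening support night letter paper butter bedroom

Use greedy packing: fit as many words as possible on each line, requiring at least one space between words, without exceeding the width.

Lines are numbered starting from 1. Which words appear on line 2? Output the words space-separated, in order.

Answer: tower chapter

Derivation:
Line 1: ['top', 'security'] (min_width=12, slack=4)
Line 2: ['tower', 'chapter'] (min_width=13, slack=3)
Line 3: ['code', 'draw', 'python'] (min_width=16, slack=0)
Line 4: ['mountain', 'evening'] (min_width=16, slack=0)
Line 5: ['support', 'night'] (min_width=13, slack=3)
Line 6: ['letter', 'paper'] (min_width=12, slack=4)
Line 7: ['butter', 'bedroom'] (min_width=14, slack=2)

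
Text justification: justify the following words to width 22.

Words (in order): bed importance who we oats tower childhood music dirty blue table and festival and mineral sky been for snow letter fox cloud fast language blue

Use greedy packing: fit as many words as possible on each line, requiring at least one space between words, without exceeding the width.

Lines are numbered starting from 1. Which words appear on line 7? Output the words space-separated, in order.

Line 1: ['bed', 'importance', 'who', 'we'] (min_width=21, slack=1)
Line 2: ['oats', 'tower', 'childhood'] (min_width=20, slack=2)
Line 3: ['music', 'dirty', 'blue', 'table'] (min_width=22, slack=0)
Line 4: ['and', 'festival', 'and'] (min_width=16, slack=6)
Line 5: ['mineral', 'sky', 'been', 'for'] (min_width=20, slack=2)
Line 6: ['snow', 'letter', 'fox', 'cloud'] (min_width=21, slack=1)
Line 7: ['fast', 'language', 'blue'] (min_width=18, slack=4)

Answer: fast language blue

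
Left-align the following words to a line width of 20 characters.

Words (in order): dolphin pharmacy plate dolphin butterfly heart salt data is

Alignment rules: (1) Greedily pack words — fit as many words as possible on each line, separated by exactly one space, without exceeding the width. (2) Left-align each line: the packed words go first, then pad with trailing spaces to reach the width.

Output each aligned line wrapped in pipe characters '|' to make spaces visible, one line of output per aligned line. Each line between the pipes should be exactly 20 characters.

Answer: |dolphin pharmacy    |
|plate dolphin       |
|butterfly heart salt|
|data is             |

Derivation:
Line 1: ['dolphin', 'pharmacy'] (min_width=16, slack=4)
Line 2: ['plate', 'dolphin'] (min_width=13, slack=7)
Line 3: ['butterfly', 'heart', 'salt'] (min_width=20, slack=0)
Line 4: ['data', 'is'] (min_width=7, slack=13)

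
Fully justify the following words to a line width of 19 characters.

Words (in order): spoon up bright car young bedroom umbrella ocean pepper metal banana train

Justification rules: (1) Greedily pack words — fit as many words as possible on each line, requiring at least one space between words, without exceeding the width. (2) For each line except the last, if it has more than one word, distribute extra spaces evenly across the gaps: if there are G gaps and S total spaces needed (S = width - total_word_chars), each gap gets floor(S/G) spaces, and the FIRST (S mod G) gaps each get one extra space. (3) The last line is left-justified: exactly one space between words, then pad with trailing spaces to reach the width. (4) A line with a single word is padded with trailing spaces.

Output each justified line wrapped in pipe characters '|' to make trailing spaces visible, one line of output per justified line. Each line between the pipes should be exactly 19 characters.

Line 1: ['spoon', 'up', 'bright', 'car'] (min_width=19, slack=0)
Line 2: ['young', 'bedroom'] (min_width=13, slack=6)
Line 3: ['umbrella', 'ocean'] (min_width=14, slack=5)
Line 4: ['pepper', 'metal', 'banana'] (min_width=19, slack=0)
Line 5: ['train'] (min_width=5, slack=14)

Answer: |spoon up bright car|
|young       bedroom|
|umbrella      ocean|
|pepper metal banana|
|train              |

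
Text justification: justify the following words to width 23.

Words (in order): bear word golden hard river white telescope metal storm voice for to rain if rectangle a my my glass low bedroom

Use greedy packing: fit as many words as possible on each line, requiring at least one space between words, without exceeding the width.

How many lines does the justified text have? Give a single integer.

Line 1: ['bear', 'word', 'golden', 'hard'] (min_width=21, slack=2)
Line 2: ['river', 'white', 'telescope'] (min_width=21, slack=2)
Line 3: ['metal', 'storm', 'voice', 'for'] (min_width=21, slack=2)
Line 4: ['to', 'rain', 'if', 'rectangle', 'a'] (min_width=22, slack=1)
Line 5: ['my', 'my', 'glass', 'low', 'bedroom'] (min_width=23, slack=0)
Total lines: 5

Answer: 5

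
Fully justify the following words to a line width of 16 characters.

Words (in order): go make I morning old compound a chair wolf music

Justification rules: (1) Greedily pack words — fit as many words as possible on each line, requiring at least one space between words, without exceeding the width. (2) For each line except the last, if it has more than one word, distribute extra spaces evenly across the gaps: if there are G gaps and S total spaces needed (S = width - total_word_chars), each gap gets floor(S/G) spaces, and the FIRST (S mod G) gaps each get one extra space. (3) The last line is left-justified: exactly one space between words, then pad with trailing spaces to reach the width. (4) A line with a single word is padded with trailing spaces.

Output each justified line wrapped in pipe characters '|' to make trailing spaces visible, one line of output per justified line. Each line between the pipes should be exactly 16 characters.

Line 1: ['go', 'make', 'I'] (min_width=9, slack=7)
Line 2: ['morning', 'old'] (min_width=11, slack=5)
Line 3: ['compound', 'a', 'chair'] (min_width=16, slack=0)
Line 4: ['wolf', 'music'] (min_width=10, slack=6)

Answer: |go     make    I|
|morning      old|
|compound a chair|
|wolf music      |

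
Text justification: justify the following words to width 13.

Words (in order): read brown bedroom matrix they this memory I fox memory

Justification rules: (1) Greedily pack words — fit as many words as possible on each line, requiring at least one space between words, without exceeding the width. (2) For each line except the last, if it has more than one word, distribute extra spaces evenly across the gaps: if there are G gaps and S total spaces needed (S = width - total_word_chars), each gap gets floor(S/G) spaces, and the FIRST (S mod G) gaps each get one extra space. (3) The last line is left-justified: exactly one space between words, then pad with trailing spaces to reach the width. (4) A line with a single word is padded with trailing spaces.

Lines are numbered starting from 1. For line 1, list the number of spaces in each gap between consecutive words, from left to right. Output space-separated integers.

Line 1: ['read', 'brown'] (min_width=10, slack=3)
Line 2: ['bedroom'] (min_width=7, slack=6)
Line 3: ['matrix', 'they'] (min_width=11, slack=2)
Line 4: ['this', 'memory', 'I'] (min_width=13, slack=0)
Line 5: ['fox', 'memory'] (min_width=10, slack=3)

Answer: 4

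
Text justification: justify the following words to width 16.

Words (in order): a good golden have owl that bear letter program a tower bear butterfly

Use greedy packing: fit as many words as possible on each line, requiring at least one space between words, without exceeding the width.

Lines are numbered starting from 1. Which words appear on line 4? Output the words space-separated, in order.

Answer: program a tower

Derivation:
Line 1: ['a', 'good', 'golden'] (min_width=13, slack=3)
Line 2: ['have', 'owl', 'that'] (min_width=13, slack=3)
Line 3: ['bear', 'letter'] (min_width=11, slack=5)
Line 4: ['program', 'a', 'tower'] (min_width=15, slack=1)
Line 5: ['bear', 'butterfly'] (min_width=14, slack=2)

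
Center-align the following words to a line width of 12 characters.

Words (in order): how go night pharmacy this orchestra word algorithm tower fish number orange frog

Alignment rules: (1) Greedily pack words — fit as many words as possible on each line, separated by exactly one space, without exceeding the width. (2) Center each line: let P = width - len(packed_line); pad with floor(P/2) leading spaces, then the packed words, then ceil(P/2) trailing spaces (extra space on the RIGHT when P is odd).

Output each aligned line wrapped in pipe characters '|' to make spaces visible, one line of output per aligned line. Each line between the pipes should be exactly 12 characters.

Line 1: ['how', 'go', 'night'] (min_width=12, slack=0)
Line 2: ['pharmacy'] (min_width=8, slack=4)
Line 3: ['this'] (min_width=4, slack=8)
Line 4: ['orchestra'] (min_width=9, slack=3)
Line 5: ['word'] (min_width=4, slack=8)
Line 6: ['algorithm'] (min_width=9, slack=3)
Line 7: ['tower', 'fish'] (min_width=10, slack=2)
Line 8: ['number'] (min_width=6, slack=6)
Line 9: ['orange', 'frog'] (min_width=11, slack=1)

Answer: |how go night|
|  pharmacy  |
|    this    |
| orchestra  |
|    word    |
| algorithm  |
| tower fish |
|   number   |
|orange frog |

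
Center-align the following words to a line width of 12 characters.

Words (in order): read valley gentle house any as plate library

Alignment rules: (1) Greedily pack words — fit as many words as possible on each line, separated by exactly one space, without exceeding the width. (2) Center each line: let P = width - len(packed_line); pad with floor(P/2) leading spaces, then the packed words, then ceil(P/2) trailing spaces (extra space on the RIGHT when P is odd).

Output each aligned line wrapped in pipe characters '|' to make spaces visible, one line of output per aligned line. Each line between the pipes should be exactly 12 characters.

Line 1: ['read', 'valley'] (min_width=11, slack=1)
Line 2: ['gentle', 'house'] (min_width=12, slack=0)
Line 3: ['any', 'as', 'plate'] (min_width=12, slack=0)
Line 4: ['library'] (min_width=7, slack=5)

Answer: |read valley |
|gentle house|
|any as plate|
|  library   |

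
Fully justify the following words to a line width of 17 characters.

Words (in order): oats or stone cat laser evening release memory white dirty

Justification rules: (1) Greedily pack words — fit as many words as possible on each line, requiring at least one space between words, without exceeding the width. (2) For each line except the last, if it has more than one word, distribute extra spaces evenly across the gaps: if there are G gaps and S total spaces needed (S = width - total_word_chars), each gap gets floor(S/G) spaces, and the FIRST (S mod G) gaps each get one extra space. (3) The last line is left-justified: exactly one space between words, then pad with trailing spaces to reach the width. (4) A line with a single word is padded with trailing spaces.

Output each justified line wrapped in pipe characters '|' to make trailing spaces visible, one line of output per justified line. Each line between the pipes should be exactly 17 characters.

Answer: |oats or stone cat|
|laser     evening|
|release    memory|
|white dirty      |

Derivation:
Line 1: ['oats', 'or', 'stone', 'cat'] (min_width=17, slack=0)
Line 2: ['laser', 'evening'] (min_width=13, slack=4)
Line 3: ['release', 'memory'] (min_width=14, slack=3)
Line 4: ['white', 'dirty'] (min_width=11, slack=6)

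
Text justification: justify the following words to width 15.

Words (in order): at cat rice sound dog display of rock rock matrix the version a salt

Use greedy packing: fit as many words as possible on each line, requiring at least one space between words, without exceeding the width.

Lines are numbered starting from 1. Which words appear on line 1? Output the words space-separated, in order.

Line 1: ['at', 'cat', 'rice'] (min_width=11, slack=4)
Line 2: ['sound', 'dog'] (min_width=9, slack=6)
Line 3: ['display', 'of', 'rock'] (min_width=15, slack=0)
Line 4: ['rock', 'matrix', 'the'] (min_width=15, slack=0)
Line 5: ['version', 'a', 'salt'] (min_width=14, slack=1)

Answer: at cat rice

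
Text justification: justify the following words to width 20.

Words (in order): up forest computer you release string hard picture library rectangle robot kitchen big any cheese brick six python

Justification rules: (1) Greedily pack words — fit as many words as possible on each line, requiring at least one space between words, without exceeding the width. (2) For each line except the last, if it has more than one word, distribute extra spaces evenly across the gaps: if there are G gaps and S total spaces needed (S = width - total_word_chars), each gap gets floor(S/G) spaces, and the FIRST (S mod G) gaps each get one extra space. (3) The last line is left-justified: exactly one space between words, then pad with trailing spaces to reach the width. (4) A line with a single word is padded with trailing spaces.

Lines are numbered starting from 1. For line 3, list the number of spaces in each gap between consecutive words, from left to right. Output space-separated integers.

Line 1: ['up', 'forest', 'computer'] (min_width=18, slack=2)
Line 2: ['you', 'release', 'string'] (min_width=18, slack=2)
Line 3: ['hard', 'picture', 'library'] (min_width=20, slack=0)
Line 4: ['rectangle', 'robot'] (min_width=15, slack=5)
Line 5: ['kitchen', 'big', 'any'] (min_width=15, slack=5)
Line 6: ['cheese', 'brick', 'six'] (min_width=16, slack=4)
Line 7: ['python'] (min_width=6, slack=14)

Answer: 1 1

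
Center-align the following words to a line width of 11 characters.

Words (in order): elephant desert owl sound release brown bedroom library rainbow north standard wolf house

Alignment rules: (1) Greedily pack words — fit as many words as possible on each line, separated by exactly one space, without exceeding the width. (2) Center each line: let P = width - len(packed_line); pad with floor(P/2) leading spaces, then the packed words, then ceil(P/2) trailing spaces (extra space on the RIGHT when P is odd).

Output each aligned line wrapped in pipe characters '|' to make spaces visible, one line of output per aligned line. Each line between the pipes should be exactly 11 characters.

Answer: | elephant  |
|desert owl |
|   sound   |
|  release  |
|   brown   |
|  bedroom  |
|  library  |
|  rainbow  |
|   north   |
| standard  |
|wolf house |

Derivation:
Line 1: ['elephant'] (min_width=8, slack=3)
Line 2: ['desert', 'owl'] (min_width=10, slack=1)
Line 3: ['sound'] (min_width=5, slack=6)
Line 4: ['release'] (min_width=7, slack=4)
Line 5: ['brown'] (min_width=5, slack=6)
Line 6: ['bedroom'] (min_width=7, slack=4)
Line 7: ['library'] (min_width=7, slack=4)
Line 8: ['rainbow'] (min_width=7, slack=4)
Line 9: ['north'] (min_width=5, slack=6)
Line 10: ['standard'] (min_width=8, slack=3)
Line 11: ['wolf', 'house'] (min_width=10, slack=1)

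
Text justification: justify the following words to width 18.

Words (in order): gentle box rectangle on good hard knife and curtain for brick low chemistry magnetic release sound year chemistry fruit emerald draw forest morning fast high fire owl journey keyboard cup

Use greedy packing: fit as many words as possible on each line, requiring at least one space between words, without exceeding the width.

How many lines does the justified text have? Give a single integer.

Answer: 13

Derivation:
Line 1: ['gentle', 'box'] (min_width=10, slack=8)
Line 2: ['rectangle', 'on', 'good'] (min_width=17, slack=1)
Line 3: ['hard', 'knife', 'and'] (min_width=14, slack=4)
Line 4: ['curtain', 'for', 'brick'] (min_width=17, slack=1)
Line 5: ['low', 'chemistry'] (min_width=13, slack=5)
Line 6: ['magnetic', 'release'] (min_width=16, slack=2)
Line 7: ['sound', 'year'] (min_width=10, slack=8)
Line 8: ['chemistry', 'fruit'] (min_width=15, slack=3)
Line 9: ['emerald', 'draw'] (min_width=12, slack=6)
Line 10: ['forest', 'morning'] (min_width=14, slack=4)
Line 11: ['fast', 'high', 'fire', 'owl'] (min_width=18, slack=0)
Line 12: ['journey', 'keyboard'] (min_width=16, slack=2)
Line 13: ['cup'] (min_width=3, slack=15)
Total lines: 13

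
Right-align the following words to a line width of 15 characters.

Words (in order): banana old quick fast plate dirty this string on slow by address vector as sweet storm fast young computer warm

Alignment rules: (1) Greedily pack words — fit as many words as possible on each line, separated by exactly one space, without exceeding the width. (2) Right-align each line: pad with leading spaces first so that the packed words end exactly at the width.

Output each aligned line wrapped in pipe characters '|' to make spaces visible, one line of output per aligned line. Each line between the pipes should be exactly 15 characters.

Line 1: ['banana', 'old'] (min_width=10, slack=5)
Line 2: ['quick', 'fast'] (min_width=10, slack=5)
Line 3: ['plate', 'dirty'] (min_width=11, slack=4)
Line 4: ['this', 'string', 'on'] (min_width=14, slack=1)
Line 5: ['slow', 'by', 'address'] (min_width=15, slack=0)
Line 6: ['vector', 'as', 'sweet'] (min_width=15, slack=0)
Line 7: ['storm', 'fast'] (min_width=10, slack=5)
Line 8: ['young', 'computer'] (min_width=14, slack=1)
Line 9: ['warm'] (min_width=4, slack=11)

Answer: |     banana old|
|     quick fast|
|    plate dirty|
| this string on|
|slow by address|
|vector as sweet|
|     storm fast|
| young computer|
|           warm|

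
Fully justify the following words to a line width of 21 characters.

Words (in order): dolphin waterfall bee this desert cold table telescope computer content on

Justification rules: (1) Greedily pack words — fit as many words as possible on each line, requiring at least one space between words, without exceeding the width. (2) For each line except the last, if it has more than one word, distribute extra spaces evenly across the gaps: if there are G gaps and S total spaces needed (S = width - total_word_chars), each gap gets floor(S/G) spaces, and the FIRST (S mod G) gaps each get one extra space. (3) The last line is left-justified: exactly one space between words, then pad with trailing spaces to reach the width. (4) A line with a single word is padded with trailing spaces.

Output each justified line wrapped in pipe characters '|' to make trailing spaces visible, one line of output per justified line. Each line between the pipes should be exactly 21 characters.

Line 1: ['dolphin', 'waterfall', 'bee'] (min_width=21, slack=0)
Line 2: ['this', 'desert', 'cold'] (min_width=16, slack=5)
Line 3: ['table', 'telescope'] (min_width=15, slack=6)
Line 4: ['computer', 'content', 'on'] (min_width=19, slack=2)

Answer: |dolphin waterfall bee|
|this    desert   cold|
|table       telescope|
|computer content on  |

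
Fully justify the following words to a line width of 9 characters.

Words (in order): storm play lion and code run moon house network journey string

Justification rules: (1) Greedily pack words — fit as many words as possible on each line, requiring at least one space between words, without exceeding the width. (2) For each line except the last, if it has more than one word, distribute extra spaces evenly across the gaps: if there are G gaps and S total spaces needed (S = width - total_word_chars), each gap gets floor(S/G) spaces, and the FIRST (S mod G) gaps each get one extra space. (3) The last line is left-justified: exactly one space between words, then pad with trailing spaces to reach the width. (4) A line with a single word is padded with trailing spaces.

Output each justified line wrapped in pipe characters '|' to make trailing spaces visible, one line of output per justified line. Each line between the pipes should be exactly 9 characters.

Line 1: ['storm'] (min_width=5, slack=4)
Line 2: ['play', 'lion'] (min_width=9, slack=0)
Line 3: ['and', 'code'] (min_width=8, slack=1)
Line 4: ['run', 'moon'] (min_width=8, slack=1)
Line 5: ['house'] (min_width=5, slack=4)
Line 6: ['network'] (min_width=7, slack=2)
Line 7: ['journey'] (min_width=7, slack=2)
Line 8: ['string'] (min_width=6, slack=3)

Answer: |storm    |
|play lion|
|and  code|
|run  moon|
|house    |
|network  |
|journey  |
|string   |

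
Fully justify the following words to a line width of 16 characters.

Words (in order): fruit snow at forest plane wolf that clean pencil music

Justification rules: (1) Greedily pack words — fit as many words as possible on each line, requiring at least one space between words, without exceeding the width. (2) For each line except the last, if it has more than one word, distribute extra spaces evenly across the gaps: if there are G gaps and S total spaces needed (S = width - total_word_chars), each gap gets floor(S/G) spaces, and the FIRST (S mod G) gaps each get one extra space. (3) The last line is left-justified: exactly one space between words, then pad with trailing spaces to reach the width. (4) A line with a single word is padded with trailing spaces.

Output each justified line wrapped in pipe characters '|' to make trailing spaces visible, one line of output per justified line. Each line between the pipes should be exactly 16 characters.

Answer: |fruit   snow  at|
|forest     plane|
|wolf  that clean|
|pencil music    |

Derivation:
Line 1: ['fruit', 'snow', 'at'] (min_width=13, slack=3)
Line 2: ['forest', 'plane'] (min_width=12, slack=4)
Line 3: ['wolf', 'that', 'clean'] (min_width=15, slack=1)
Line 4: ['pencil', 'music'] (min_width=12, slack=4)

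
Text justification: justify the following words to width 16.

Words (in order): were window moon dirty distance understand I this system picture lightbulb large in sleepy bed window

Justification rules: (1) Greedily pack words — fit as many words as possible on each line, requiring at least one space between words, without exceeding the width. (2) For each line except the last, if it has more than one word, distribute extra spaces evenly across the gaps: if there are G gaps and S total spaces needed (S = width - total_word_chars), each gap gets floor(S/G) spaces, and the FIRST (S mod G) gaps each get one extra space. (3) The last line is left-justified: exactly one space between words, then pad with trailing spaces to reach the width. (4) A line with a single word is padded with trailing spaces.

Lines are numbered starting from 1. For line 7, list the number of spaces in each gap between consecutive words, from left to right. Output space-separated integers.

Line 1: ['were', 'window', 'moon'] (min_width=16, slack=0)
Line 2: ['dirty', 'distance'] (min_width=14, slack=2)
Line 3: ['understand', 'I'] (min_width=12, slack=4)
Line 4: ['this', 'system'] (min_width=11, slack=5)
Line 5: ['picture'] (min_width=7, slack=9)
Line 6: ['lightbulb', 'large'] (min_width=15, slack=1)
Line 7: ['in', 'sleepy', 'bed'] (min_width=13, slack=3)
Line 8: ['window'] (min_width=6, slack=10)

Answer: 3 2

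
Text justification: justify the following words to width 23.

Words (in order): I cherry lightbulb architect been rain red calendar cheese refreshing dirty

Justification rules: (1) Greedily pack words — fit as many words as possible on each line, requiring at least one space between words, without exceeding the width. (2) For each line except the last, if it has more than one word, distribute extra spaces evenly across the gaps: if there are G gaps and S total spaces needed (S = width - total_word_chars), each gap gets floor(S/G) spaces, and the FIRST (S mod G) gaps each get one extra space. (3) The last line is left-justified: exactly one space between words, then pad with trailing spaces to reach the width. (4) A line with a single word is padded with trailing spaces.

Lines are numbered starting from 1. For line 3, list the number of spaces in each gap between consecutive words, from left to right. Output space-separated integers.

Line 1: ['I', 'cherry', 'lightbulb'] (min_width=18, slack=5)
Line 2: ['architect', 'been', 'rain', 'red'] (min_width=23, slack=0)
Line 3: ['calendar', 'cheese'] (min_width=15, slack=8)
Line 4: ['refreshing', 'dirty'] (min_width=16, slack=7)

Answer: 9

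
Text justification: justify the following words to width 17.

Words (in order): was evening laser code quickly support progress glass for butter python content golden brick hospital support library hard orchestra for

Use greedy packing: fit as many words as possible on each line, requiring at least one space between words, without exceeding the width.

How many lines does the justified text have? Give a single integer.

Line 1: ['was', 'evening', 'laser'] (min_width=17, slack=0)
Line 2: ['code', 'quickly'] (min_width=12, slack=5)
Line 3: ['support', 'progress'] (min_width=16, slack=1)
Line 4: ['glass', 'for', 'butter'] (min_width=16, slack=1)
Line 5: ['python', 'content'] (min_width=14, slack=3)
Line 6: ['golden', 'brick'] (min_width=12, slack=5)
Line 7: ['hospital', 'support'] (min_width=16, slack=1)
Line 8: ['library', 'hard'] (min_width=12, slack=5)
Line 9: ['orchestra', 'for'] (min_width=13, slack=4)
Total lines: 9

Answer: 9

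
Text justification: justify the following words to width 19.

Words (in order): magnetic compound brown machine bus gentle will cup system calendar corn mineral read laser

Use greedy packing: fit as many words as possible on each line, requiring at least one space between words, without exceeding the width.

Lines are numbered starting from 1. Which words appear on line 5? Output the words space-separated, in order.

Line 1: ['magnetic', 'compound'] (min_width=17, slack=2)
Line 2: ['brown', 'machine', 'bus'] (min_width=17, slack=2)
Line 3: ['gentle', 'will', 'cup'] (min_width=15, slack=4)
Line 4: ['system', 'calendar'] (min_width=15, slack=4)
Line 5: ['corn', 'mineral', 'read'] (min_width=17, slack=2)
Line 6: ['laser'] (min_width=5, slack=14)

Answer: corn mineral read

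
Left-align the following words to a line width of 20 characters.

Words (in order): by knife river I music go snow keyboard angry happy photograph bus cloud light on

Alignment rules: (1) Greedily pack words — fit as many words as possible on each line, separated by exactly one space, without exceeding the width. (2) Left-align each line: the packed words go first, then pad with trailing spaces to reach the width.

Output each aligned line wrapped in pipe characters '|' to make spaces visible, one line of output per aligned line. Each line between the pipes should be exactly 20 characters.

Answer: |by knife river I    |
|music go snow       |
|keyboard angry happy|
|photograph bus cloud|
|light on            |

Derivation:
Line 1: ['by', 'knife', 'river', 'I'] (min_width=16, slack=4)
Line 2: ['music', 'go', 'snow'] (min_width=13, slack=7)
Line 3: ['keyboard', 'angry', 'happy'] (min_width=20, slack=0)
Line 4: ['photograph', 'bus', 'cloud'] (min_width=20, slack=0)
Line 5: ['light', 'on'] (min_width=8, slack=12)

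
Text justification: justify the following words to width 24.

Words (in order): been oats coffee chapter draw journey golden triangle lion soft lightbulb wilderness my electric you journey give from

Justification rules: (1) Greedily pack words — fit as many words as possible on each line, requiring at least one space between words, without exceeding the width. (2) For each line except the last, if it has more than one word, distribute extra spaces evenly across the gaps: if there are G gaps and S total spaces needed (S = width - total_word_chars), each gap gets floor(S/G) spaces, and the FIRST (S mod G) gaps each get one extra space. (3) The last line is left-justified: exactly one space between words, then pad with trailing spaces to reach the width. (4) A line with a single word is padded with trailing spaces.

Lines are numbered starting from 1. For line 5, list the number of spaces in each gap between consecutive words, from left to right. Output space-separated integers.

Line 1: ['been', 'oats', 'coffee', 'chapter'] (min_width=24, slack=0)
Line 2: ['draw', 'journey', 'golden'] (min_width=19, slack=5)
Line 3: ['triangle', 'lion', 'soft'] (min_width=18, slack=6)
Line 4: ['lightbulb', 'wilderness', 'my'] (min_width=23, slack=1)
Line 5: ['electric', 'you', 'journey'] (min_width=20, slack=4)
Line 6: ['give', 'from'] (min_width=9, slack=15)

Answer: 3 3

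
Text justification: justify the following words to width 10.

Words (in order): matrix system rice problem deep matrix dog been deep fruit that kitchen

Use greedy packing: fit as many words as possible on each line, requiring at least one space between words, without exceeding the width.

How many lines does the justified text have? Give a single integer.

Answer: 9

Derivation:
Line 1: ['matrix'] (min_width=6, slack=4)
Line 2: ['system'] (min_width=6, slack=4)
Line 3: ['rice'] (min_width=4, slack=6)
Line 4: ['problem'] (min_width=7, slack=3)
Line 5: ['deep'] (min_width=4, slack=6)
Line 6: ['matrix', 'dog'] (min_width=10, slack=0)
Line 7: ['been', 'deep'] (min_width=9, slack=1)
Line 8: ['fruit', 'that'] (min_width=10, slack=0)
Line 9: ['kitchen'] (min_width=7, slack=3)
Total lines: 9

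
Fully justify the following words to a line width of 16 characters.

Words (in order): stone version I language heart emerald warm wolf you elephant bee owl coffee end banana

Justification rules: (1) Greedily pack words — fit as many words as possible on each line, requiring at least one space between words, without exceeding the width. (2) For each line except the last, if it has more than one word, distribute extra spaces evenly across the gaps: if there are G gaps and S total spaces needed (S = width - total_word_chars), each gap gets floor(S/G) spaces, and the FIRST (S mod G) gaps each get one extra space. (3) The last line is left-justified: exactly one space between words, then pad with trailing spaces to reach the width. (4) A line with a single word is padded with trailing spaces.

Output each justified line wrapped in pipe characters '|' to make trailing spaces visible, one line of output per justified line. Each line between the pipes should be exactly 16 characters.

Line 1: ['stone', 'version', 'I'] (min_width=15, slack=1)
Line 2: ['language', 'heart'] (min_width=14, slack=2)
Line 3: ['emerald', 'warm'] (min_width=12, slack=4)
Line 4: ['wolf', 'you'] (min_width=8, slack=8)
Line 5: ['elephant', 'bee', 'owl'] (min_width=16, slack=0)
Line 6: ['coffee', 'end'] (min_width=10, slack=6)
Line 7: ['banana'] (min_width=6, slack=10)

Answer: |stone  version I|
|language   heart|
|emerald     warm|
|wolf         you|
|elephant bee owl|
|coffee       end|
|banana          |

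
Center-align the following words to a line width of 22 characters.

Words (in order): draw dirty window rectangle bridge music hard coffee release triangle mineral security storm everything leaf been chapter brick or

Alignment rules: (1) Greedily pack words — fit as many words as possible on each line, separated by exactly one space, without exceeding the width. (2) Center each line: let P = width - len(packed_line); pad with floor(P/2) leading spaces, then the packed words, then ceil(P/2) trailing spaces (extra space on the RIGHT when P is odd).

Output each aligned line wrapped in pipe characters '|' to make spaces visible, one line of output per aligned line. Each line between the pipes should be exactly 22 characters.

Line 1: ['draw', 'dirty', 'window'] (min_width=17, slack=5)
Line 2: ['rectangle', 'bridge', 'music'] (min_width=22, slack=0)
Line 3: ['hard', 'coffee', 'release'] (min_width=19, slack=3)
Line 4: ['triangle', 'mineral'] (min_width=16, slack=6)
Line 5: ['security', 'storm'] (min_width=14, slack=8)
Line 6: ['everything', 'leaf', 'been'] (min_width=20, slack=2)
Line 7: ['chapter', 'brick', 'or'] (min_width=16, slack=6)

Answer: |  draw dirty window   |
|rectangle bridge music|
| hard coffee release  |
|   triangle mineral   |
|    security storm    |
| everything leaf been |
|   chapter brick or   |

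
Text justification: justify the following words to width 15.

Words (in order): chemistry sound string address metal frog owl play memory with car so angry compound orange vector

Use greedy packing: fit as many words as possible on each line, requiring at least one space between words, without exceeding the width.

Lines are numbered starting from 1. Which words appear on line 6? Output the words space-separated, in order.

Line 1: ['chemistry', 'sound'] (min_width=15, slack=0)
Line 2: ['string', 'address'] (min_width=14, slack=1)
Line 3: ['metal', 'frog', 'owl'] (min_width=14, slack=1)
Line 4: ['play', 'memory'] (min_width=11, slack=4)
Line 5: ['with', 'car', 'so'] (min_width=11, slack=4)
Line 6: ['angry', 'compound'] (min_width=14, slack=1)
Line 7: ['orange', 'vector'] (min_width=13, slack=2)

Answer: angry compound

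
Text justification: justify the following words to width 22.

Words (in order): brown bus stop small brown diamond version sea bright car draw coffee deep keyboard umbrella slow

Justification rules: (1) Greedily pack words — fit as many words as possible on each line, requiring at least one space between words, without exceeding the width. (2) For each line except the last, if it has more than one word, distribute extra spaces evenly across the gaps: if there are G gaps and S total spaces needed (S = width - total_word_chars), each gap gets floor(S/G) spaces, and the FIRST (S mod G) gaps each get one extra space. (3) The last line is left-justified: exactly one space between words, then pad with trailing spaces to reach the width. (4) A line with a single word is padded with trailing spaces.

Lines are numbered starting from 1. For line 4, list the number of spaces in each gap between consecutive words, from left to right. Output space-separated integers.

Line 1: ['brown', 'bus', 'stop', 'small'] (min_width=20, slack=2)
Line 2: ['brown', 'diamond', 'version'] (min_width=21, slack=1)
Line 3: ['sea', 'bright', 'car', 'draw'] (min_width=19, slack=3)
Line 4: ['coffee', 'deep', 'keyboard'] (min_width=20, slack=2)
Line 5: ['umbrella', 'slow'] (min_width=13, slack=9)

Answer: 2 2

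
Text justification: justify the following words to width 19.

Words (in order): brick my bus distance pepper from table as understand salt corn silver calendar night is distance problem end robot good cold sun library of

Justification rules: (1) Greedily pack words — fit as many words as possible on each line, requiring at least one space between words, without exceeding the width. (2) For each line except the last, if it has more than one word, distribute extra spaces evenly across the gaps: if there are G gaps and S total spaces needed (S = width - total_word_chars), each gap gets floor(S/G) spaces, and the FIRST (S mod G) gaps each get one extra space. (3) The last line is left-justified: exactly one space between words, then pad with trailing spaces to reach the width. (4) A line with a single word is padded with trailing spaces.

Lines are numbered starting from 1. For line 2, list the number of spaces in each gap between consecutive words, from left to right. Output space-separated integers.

Answer: 5

Derivation:
Line 1: ['brick', 'my', 'bus'] (min_width=12, slack=7)
Line 2: ['distance', 'pepper'] (min_width=15, slack=4)
Line 3: ['from', 'table', 'as'] (min_width=13, slack=6)
Line 4: ['understand', 'salt'] (min_width=15, slack=4)
Line 5: ['corn', 'silver'] (min_width=11, slack=8)
Line 6: ['calendar', 'night', 'is'] (min_width=17, slack=2)
Line 7: ['distance', 'problem'] (min_width=16, slack=3)
Line 8: ['end', 'robot', 'good', 'cold'] (min_width=19, slack=0)
Line 9: ['sun', 'library', 'of'] (min_width=14, slack=5)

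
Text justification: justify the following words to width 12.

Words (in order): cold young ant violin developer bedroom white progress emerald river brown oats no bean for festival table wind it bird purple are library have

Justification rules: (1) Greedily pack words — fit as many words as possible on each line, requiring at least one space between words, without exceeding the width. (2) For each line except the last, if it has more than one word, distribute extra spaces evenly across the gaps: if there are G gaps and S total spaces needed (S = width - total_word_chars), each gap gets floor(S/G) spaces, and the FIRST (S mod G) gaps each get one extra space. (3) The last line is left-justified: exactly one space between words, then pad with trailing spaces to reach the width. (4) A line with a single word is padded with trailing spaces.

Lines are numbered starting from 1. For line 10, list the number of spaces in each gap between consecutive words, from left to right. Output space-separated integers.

Line 1: ['cold', 'young'] (min_width=10, slack=2)
Line 2: ['ant', 'violin'] (min_width=10, slack=2)
Line 3: ['developer'] (min_width=9, slack=3)
Line 4: ['bedroom'] (min_width=7, slack=5)
Line 5: ['white'] (min_width=5, slack=7)
Line 6: ['progress'] (min_width=8, slack=4)
Line 7: ['emerald'] (min_width=7, slack=5)
Line 8: ['river', 'brown'] (min_width=11, slack=1)
Line 9: ['oats', 'no', 'bean'] (min_width=12, slack=0)
Line 10: ['for', 'festival'] (min_width=12, slack=0)
Line 11: ['table', 'wind'] (min_width=10, slack=2)
Line 12: ['it', 'bird'] (min_width=7, slack=5)
Line 13: ['purple', 'are'] (min_width=10, slack=2)
Line 14: ['library', 'have'] (min_width=12, slack=0)

Answer: 1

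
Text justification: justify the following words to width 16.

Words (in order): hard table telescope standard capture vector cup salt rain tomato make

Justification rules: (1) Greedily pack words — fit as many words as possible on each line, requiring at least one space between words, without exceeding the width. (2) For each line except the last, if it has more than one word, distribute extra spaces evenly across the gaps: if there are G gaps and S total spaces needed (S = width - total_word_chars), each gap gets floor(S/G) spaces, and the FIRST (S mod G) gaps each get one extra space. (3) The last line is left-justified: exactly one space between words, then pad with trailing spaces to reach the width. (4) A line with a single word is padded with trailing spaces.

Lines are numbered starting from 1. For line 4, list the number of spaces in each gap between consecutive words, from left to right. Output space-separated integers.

Answer: 2 1

Derivation:
Line 1: ['hard', 'table'] (min_width=10, slack=6)
Line 2: ['telescope'] (min_width=9, slack=7)
Line 3: ['standard', 'capture'] (min_width=16, slack=0)
Line 4: ['vector', 'cup', 'salt'] (min_width=15, slack=1)
Line 5: ['rain', 'tomato', 'make'] (min_width=16, slack=0)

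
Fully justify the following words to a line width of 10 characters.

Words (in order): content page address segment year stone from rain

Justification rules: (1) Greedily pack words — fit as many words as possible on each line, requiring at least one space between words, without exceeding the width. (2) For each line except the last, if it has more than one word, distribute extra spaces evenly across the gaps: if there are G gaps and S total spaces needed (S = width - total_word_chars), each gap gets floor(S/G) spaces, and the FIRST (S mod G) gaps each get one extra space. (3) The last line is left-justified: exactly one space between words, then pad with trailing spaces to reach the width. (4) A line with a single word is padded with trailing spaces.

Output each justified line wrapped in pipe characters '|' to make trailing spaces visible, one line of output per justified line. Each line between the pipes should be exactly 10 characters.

Answer: |content   |
|page      |
|address   |
|segment   |
|year stone|
|from rain |

Derivation:
Line 1: ['content'] (min_width=7, slack=3)
Line 2: ['page'] (min_width=4, slack=6)
Line 3: ['address'] (min_width=7, slack=3)
Line 4: ['segment'] (min_width=7, slack=3)
Line 5: ['year', 'stone'] (min_width=10, slack=0)
Line 6: ['from', 'rain'] (min_width=9, slack=1)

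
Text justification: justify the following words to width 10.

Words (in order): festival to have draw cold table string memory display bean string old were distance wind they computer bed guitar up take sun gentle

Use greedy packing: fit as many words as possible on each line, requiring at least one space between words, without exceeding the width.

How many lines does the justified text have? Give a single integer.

Line 1: ['festival'] (min_width=8, slack=2)
Line 2: ['to', 'have'] (min_width=7, slack=3)
Line 3: ['draw', 'cold'] (min_width=9, slack=1)
Line 4: ['table'] (min_width=5, slack=5)
Line 5: ['string'] (min_width=6, slack=4)
Line 6: ['memory'] (min_width=6, slack=4)
Line 7: ['display'] (min_width=7, slack=3)
Line 8: ['bean'] (min_width=4, slack=6)
Line 9: ['string', 'old'] (min_width=10, slack=0)
Line 10: ['were'] (min_width=4, slack=6)
Line 11: ['distance'] (min_width=8, slack=2)
Line 12: ['wind', 'they'] (min_width=9, slack=1)
Line 13: ['computer'] (min_width=8, slack=2)
Line 14: ['bed', 'guitar'] (min_width=10, slack=0)
Line 15: ['up', 'take'] (min_width=7, slack=3)
Line 16: ['sun', 'gentle'] (min_width=10, slack=0)
Total lines: 16

Answer: 16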